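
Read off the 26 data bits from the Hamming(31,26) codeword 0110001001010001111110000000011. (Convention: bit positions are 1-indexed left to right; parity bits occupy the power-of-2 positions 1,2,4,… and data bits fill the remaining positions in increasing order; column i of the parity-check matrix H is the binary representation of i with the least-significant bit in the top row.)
Parity bits occupy power-of-2 positions; data bits are at positions {3,5,6,7,9,10,11,12,13,14,15,17,18,19,20,21,22,23,24,25,26,27,28,29,30,31} (1-indexed).
Extract: c[3]=1 c[5]=0 c[6]=0 c[7]=1 c[9]=0 c[10]=1 c[11]=0 c[12]=1 c[13]=0 c[14]=0 c[15]=0 c[17]=1 c[18]=1 c[19]=1 c[20]=1 c[21]=1 c[22]=0 c[23]=0 c[24]=0 c[25]=0 c[26]=0 c[27]=0 c[28]=0 c[29]=0 c[30]=1 c[31]=1
Data = 10010101000111110000000011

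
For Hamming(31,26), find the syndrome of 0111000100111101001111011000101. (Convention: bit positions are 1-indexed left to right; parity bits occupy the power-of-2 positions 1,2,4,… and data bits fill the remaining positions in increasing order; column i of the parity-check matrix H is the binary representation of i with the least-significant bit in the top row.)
Syndrome s = H · r^T (mod 2), r = 0111000100111101001111011000101:
  s[0] = (1010101010101010101010101010101)·(0111000100111101001111011000101) mod 2 = 0+0+1+0+0+0+0+0+0+0+1+0+1+0+0+0+0+0+1+0+1+0+0+0+1+0+0+0+1+0+1 mod 2 = 0
  s[1] = (0110011001100110011001100110011)·(0111000100111101001111011000101) mod 2 = 0+1+1+0+0+0+0+0+0+0+1+0+0+1+0+0+0+0+1+0+0+1+0+0+0+0+0+0+0+0+1 mod 2 = 1
  s[2] = (0001111000011110000111100001111)·(0111000100111101001111011000101) mod 2 = 0+0+0+1+0+0+0+0+0+0+0+1+1+1+0+0+0+0+0+1+1+1+0+0+0+0+0+0+1+0+1 mod 2 = 1
  s[3] = (0000000111111110000000011111111)·(0111000100111101001111011000101) mod 2 = 0+0+0+0+0+0+0+1+0+0+1+1+1+1+0+0+0+0+0+0+0+0+0+1+1+0+0+0+1+0+1 mod 2 = 1
  s[4] = (0000000000000001111111111111111)·(0111000100111101001111011000101) mod 2 = 0+0+0+0+0+0+0+0+0+0+0+0+0+0+0+1+0+0+1+1+1+1+0+1+1+0+0+0+1+0+1 mod 2 = 1
Syndrome = 01111
Non-zero syndrome: error at position 30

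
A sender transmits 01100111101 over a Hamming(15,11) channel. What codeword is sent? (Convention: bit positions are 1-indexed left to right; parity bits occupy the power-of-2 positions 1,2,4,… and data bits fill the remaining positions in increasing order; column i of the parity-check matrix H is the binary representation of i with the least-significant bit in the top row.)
Codeword c = d · G (mod 2), d = 01100111101:
  c[0] = d·G[:,0] = (01100111101)·(11011010101) mod 2 = 0+1+0+0+0+0+1+0+1+0+1 mod 2 = 0
  c[1] = d·G[:,1] = (01100111101)·(10110110011) mod 2 = 0+0+1+0+0+1+1+0+0+0+1 mod 2 = 0
  c[2] = d·G[:,2] = (01100111101)·(10000000000) mod 2 = 0+0+0+0+0+0+0+0+0+0+0 mod 2 = 0
  c[3] = d·G[:,3] = (01100111101)·(01110001111) mod 2 = 0+1+1+0+0+0+0+1+1+0+1 mod 2 = 1
  c[4] = d·G[:,4] = (01100111101)·(01000000000) mod 2 = 0+1+0+0+0+0+0+0+0+0+0 mod 2 = 1
  c[5] = d·G[:,5] = (01100111101)·(00100000000) mod 2 = 0+0+1+0+0+0+0+0+0+0+0 mod 2 = 1
  c[6] = d·G[:,6] = (01100111101)·(00010000000) mod 2 = 0+0+0+0+0+0+0+0+0+0+0 mod 2 = 0
  c[7] = d·G[:,7] = (01100111101)·(00001111111) mod 2 = 0+0+0+0+0+1+1+1+1+0+1 mod 2 = 1
  c[8] = d·G[:,8] = (01100111101)·(00001000000) mod 2 = 0+0+0+0+0+0+0+0+0+0+0 mod 2 = 0
  c[9] = d·G[:,9] = (01100111101)·(00000100000) mod 2 = 0+0+0+0+0+1+0+0+0+0+0 mod 2 = 1
  c[10] = d·G[:,10] = (01100111101)·(00000010000) mod 2 = 0+0+0+0+0+0+1+0+0+0+0 mod 2 = 1
  c[11] = d·G[:,11] = (01100111101)·(00000001000) mod 2 = 0+0+0+0+0+0+0+1+0+0+0 mod 2 = 1
  c[12] = d·G[:,12] = (01100111101)·(00000000100) mod 2 = 0+0+0+0+0+0+0+0+1+0+0 mod 2 = 1
  c[13] = d·G[:,13] = (01100111101)·(00000000010) mod 2 = 0+0+0+0+0+0+0+0+0+0+0 mod 2 = 0
  c[14] = d·G[:,14] = (01100111101)·(00000000001) mod 2 = 0+0+0+0+0+0+0+0+0+0+1 mod 2 = 1
Codeword = 000111010111101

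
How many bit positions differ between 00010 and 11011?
XOR = 11001, count of 1s = 3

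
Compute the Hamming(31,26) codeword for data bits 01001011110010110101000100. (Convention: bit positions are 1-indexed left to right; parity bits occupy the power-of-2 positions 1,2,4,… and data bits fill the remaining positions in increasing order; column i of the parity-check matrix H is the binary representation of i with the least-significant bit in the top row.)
Codeword c = d · G (mod 2), d = 01001011110010110101000100:
  c[0] = d·G[:,0] = (01001011110010110101000100)·(11011010101101010101010101) mod 2 = 0+1+0+0+1+0+1+0+1+0+0+0+0+0+0+1+0+1+0+1+0+0+0+1+0+0 mod 2 = 0
  c[1] = d·G[:,1] = (01001011110010110101000100)·(10110110011011001100110011) mod 2 = 0+0+0+0+0+0+1+0+0+1+0+0+1+0+0+0+0+1+0+0+0+0+0+0+0+0 mod 2 = 0
  c[2] = d·G[:,2] = (01001011110010110101000100)·(10000000000000000000000000) mod 2 = 0+0+0+0+0+0+0+0+0+0+0+0+0+0+0+0+0+0+0+0+0+0+0+0+0+0 mod 2 = 0
  c[3] = d·G[:,3] = (01001011110010110101000100)·(01110001111000111100001111) mod 2 = 0+1+0+0+0+0+0+1+1+1+0+0+0+0+1+1+0+1+0+0+0+0+0+1+0+0 mod 2 = 0
  c[4] = d·G[:,4] = (01001011110010110101000100)·(01000000000000000000000000) mod 2 = 0+1+0+0+0+0+0+0+0+0+0+0+0+0+0+0+0+0+0+0+0+0+0+0+0+0 mod 2 = 1
  c[5] = d·G[:,5] = (01001011110010110101000100)·(00100000000000000000000000) mod 2 = 0+0+0+0+0+0+0+0+0+0+0+0+0+0+0+0+0+0+0+0+0+0+0+0+0+0 mod 2 = 0
  c[6] = d·G[:,6] = (01001011110010110101000100)·(00010000000000000000000000) mod 2 = 0+0+0+0+0+0+0+0+0+0+0+0+0+0+0+0+0+0+0+0+0+0+0+0+0+0 mod 2 = 0
  c[7] = d·G[:,7] = (01001011110010110101000100)·(00001111111000000011111111) mod 2 = 0+0+0+0+1+0+1+1+1+1+0+0+0+0+0+0+0+0+0+1+0+0+0+1+0+0 mod 2 = 1
  c[8] = d·G[:,8] = (01001011110010110101000100)·(00001000000000000000000000) mod 2 = 0+0+0+0+1+0+0+0+0+0+0+0+0+0+0+0+0+0+0+0+0+0+0+0+0+0 mod 2 = 1
  c[9] = d·G[:,9] = (01001011110010110101000100)·(00000100000000000000000000) mod 2 = 0+0+0+0+0+0+0+0+0+0+0+0+0+0+0+0+0+0+0+0+0+0+0+0+0+0 mod 2 = 0
  c[10] = d·G[:,10] = (01001011110010110101000100)·(00000010000000000000000000) mod 2 = 0+0+0+0+0+0+1+0+0+0+0+0+0+0+0+0+0+0+0+0+0+0+0+0+0+0 mod 2 = 1
  c[11] = d·G[:,11] = (01001011110010110101000100)·(00000001000000000000000000) mod 2 = 0+0+0+0+0+0+0+1+0+0+0+0+0+0+0+0+0+0+0+0+0+0+0+0+0+0 mod 2 = 1
  c[12] = d·G[:,12] = (01001011110010110101000100)·(00000000100000000000000000) mod 2 = 0+0+0+0+0+0+0+0+1+0+0+0+0+0+0+0+0+0+0+0+0+0+0+0+0+0 mod 2 = 1
  c[13] = d·G[:,13] = (01001011110010110101000100)·(00000000010000000000000000) mod 2 = 0+0+0+0+0+0+0+0+0+1+0+0+0+0+0+0+0+0+0+0+0+0+0+0+0+0 mod 2 = 1
  c[14] = d·G[:,14] = (01001011110010110101000100)·(00000000001000000000000000) mod 2 = 0+0+0+0+0+0+0+0+0+0+0+0+0+0+0+0+0+0+0+0+0+0+0+0+0+0 mod 2 = 0
  c[15] = d·G[:,15] = (01001011110010110101000100)·(00000000000111111111111111) mod 2 = 0+0+0+0+0+0+0+0+0+0+0+0+1+0+1+1+0+1+0+1+0+0+0+1+0+0 mod 2 = 0
  c[16] = d·G[:,16] = (01001011110010110101000100)·(00000000000100000000000000) mod 2 = 0+0+0+0+0+0+0+0+0+0+0+0+0+0+0+0+0+0+0+0+0+0+0+0+0+0 mod 2 = 0
  c[17] = d·G[:,17] = (01001011110010110101000100)·(00000000000010000000000000) mod 2 = 0+0+0+0+0+0+0+0+0+0+0+0+1+0+0+0+0+0+0+0+0+0+0+0+0+0 mod 2 = 1
  c[18] = d·G[:,18] = (01001011110010110101000100)·(00000000000001000000000000) mod 2 = 0+0+0+0+0+0+0+0+0+0+0+0+0+0+0+0+0+0+0+0+0+0+0+0+0+0 mod 2 = 0
  c[19] = d·G[:,19] = (01001011110010110101000100)·(00000000000000100000000000) mod 2 = 0+0+0+0+0+0+0+0+0+0+0+0+0+0+1+0+0+0+0+0+0+0+0+0+0+0 mod 2 = 1
  c[20] = d·G[:,20] = (01001011110010110101000100)·(00000000000000010000000000) mod 2 = 0+0+0+0+0+0+0+0+0+0+0+0+0+0+0+1+0+0+0+0+0+0+0+0+0+0 mod 2 = 1
  c[21] = d·G[:,21] = (01001011110010110101000100)·(00000000000000001000000000) mod 2 = 0+0+0+0+0+0+0+0+0+0+0+0+0+0+0+0+0+0+0+0+0+0+0+0+0+0 mod 2 = 0
  c[22] = d·G[:,22] = (01001011110010110101000100)·(00000000000000000100000000) mod 2 = 0+0+0+0+0+0+0+0+0+0+0+0+0+0+0+0+0+1+0+0+0+0+0+0+0+0 mod 2 = 1
  c[23] = d·G[:,23] = (01001011110010110101000100)·(00000000000000000010000000) mod 2 = 0+0+0+0+0+0+0+0+0+0+0+0+0+0+0+0+0+0+0+0+0+0+0+0+0+0 mod 2 = 0
  c[24] = d·G[:,24] = (01001011110010110101000100)·(00000000000000000001000000) mod 2 = 0+0+0+0+0+0+0+0+0+0+0+0+0+0+0+0+0+0+0+1+0+0+0+0+0+0 mod 2 = 1
  c[25] = d·G[:,25] = (01001011110010110101000100)·(00000000000000000000100000) mod 2 = 0+0+0+0+0+0+0+0+0+0+0+0+0+0+0+0+0+0+0+0+0+0+0+0+0+0 mod 2 = 0
  c[26] = d·G[:,26] = (01001011110010110101000100)·(00000000000000000000010000) mod 2 = 0+0+0+0+0+0+0+0+0+0+0+0+0+0+0+0+0+0+0+0+0+0+0+0+0+0 mod 2 = 0
  c[27] = d·G[:,27] = (01001011110010110101000100)·(00000000000000000000001000) mod 2 = 0+0+0+0+0+0+0+0+0+0+0+0+0+0+0+0+0+0+0+0+0+0+0+0+0+0 mod 2 = 0
  c[28] = d·G[:,28] = (01001011110010110101000100)·(00000000000000000000000100) mod 2 = 0+0+0+0+0+0+0+0+0+0+0+0+0+0+0+0+0+0+0+0+0+0+0+1+0+0 mod 2 = 1
  c[29] = d·G[:,29] = (01001011110010110101000100)·(00000000000000000000000010) mod 2 = 0+0+0+0+0+0+0+0+0+0+0+0+0+0+0+0+0+0+0+0+0+0+0+0+0+0 mod 2 = 0
  c[30] = d·G[:,30] = (01001011110010110101000100)·(00000000000000000000000001) mod 2 = 0+0+0+0+0+0+0+0+0+0+0+0+0+0+0+0+0+0+0+0+0+0+0+0+0+0 mod 2 = 0
Codeword = 0000100110111100010110101000100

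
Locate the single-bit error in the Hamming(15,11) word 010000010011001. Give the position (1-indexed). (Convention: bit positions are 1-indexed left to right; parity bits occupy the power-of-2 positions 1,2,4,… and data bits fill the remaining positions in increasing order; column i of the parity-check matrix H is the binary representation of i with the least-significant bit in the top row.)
Syndrome s = H · r^T (mod 2), r = 010000010011001:
  s[0] = (101010101010101)·(010000010011001) mod 2 = 0+0+0+0+0+0+0+0+0+0+1+0+0+0+1 mod 2 = 0
  s[1] = (011001100110011)·(010000010011001) mod 2 = 0+1+0+0+0+0+0+0+0+0+1+0+0+0+1 mod 2 = 1
  s[2] = (000111100001111)·(010000010011001) mod 2 = 0+0+0+0+0+0+0+0+0+0+0+1+0+0+1 mod 2 = 0
  s[3] = (000000011111111)·(010000010011001) mod 2 = 0+0+0+0+0+0+0+1+0+0+1+1+0+0+1 mod 2 = 0
Syndrome = 0100
Column i of H is the binary representation of i, so the syndrome is the binary index of the flipped bit.
Read s = 0100 with s[0] as LSB: 0·2^0 + 1·2^1 + 0·2^2 + 0·2^3 = 2.
Error is at bit position 2.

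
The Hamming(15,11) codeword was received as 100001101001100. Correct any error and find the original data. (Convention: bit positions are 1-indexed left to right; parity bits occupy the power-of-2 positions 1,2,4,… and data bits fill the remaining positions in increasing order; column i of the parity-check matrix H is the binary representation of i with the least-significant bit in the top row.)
Syndrome s = H · r^T (mod 2), r = 100001101001100:
  s[0] = (101010101010101)·(100001101001100) mod 2 = 1+0+0+0+0+0+1+0+1+0+0+0+1+0+0 mod 2 = 0
  s[1] = (011001100110011)·(100001101001100) mod 2 = 0+0+0+0+0+1+1+0+0+0+0+0+0+0+0 mod 2 = 0
  s[2] = (000111100001111)·(100001101001100) mod 2 = 0+0+0+0+0+1+1+0+0+0+0+1+1+0+0 mod 2 = 0
  s[3] = (000000011111111)·(100001101001100) mod 2 = 0+0+0+0+0+0+0+0+1+0+0+1+1+0+0 mod 2 = 1
Syndrome = 0001
Column 8 of H equals this syndrome → error at bit 8 (1-indexed).
Flip bit 8: 100001101001100 → 100001111001100
Extract data bits at positions {3,5,6,7,9,10,11,12,13,14,15}: 00111001100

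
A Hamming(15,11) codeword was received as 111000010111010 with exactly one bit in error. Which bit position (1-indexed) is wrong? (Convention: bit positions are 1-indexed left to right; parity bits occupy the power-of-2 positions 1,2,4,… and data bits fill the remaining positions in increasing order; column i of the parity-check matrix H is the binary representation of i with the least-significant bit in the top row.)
Syndrome s = H · r^T (mod 2), r = 111000010111010:
  s[0] = (101010101010101)·(111000010111010) mod 2 = 1+0+1+0+0+0+0+0+0+0+1+0+0+0+0 mod 2 = 1
  s[1] = (011001100110011)·(111000010111010) mod 2 = 0+1+1+0+0+0+0+0+0+1+1+0+0+1+0 mod 2 = 1
  s[2] = (000111100001111)·(111000010111010) mod 2 = 0+0+0+0+0+0+0+0+0+0+0+1+0+1+0 mod 2 = 0
  s[3] = (000000011111111)·(111000010111010) mod 2 = 0+0+0+0+0+0+0+1+0+1+1+1+0+1+0 mod 2 = 1
Syndrome = 1101
Column i of H is the binary representation of i, so the syndrome is the binary index of the flipped bit.
Read s = 1101 with s[0] as LSB: 1·2^0 + 1·2^1 + 0·2^2 + 1·2^3 = 11.
Error is at bit position 11.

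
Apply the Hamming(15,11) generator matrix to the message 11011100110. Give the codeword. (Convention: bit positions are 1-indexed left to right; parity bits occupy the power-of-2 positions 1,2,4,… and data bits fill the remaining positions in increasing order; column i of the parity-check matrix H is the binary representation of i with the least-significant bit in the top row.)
Codeword c = d · G (mod 2), d = 11011100110:
  c[0] = d·G[:,0] = (11011100110)·(11011010101) mod 2 = 1+1+0+1+1+0+0+0+1+0+0 mod 2 = 1
  c[1] = d·G[:,1] = (11011100110)·(10110110011) mod 2 = 1+0+0+1+0+1+0+0+0+1+0 mod 2 = 0
  c[2] = d·G[:,2] = (11011100110)·(10000000000) mod 2 = 1+0+0+0+0+0+0+0+0+0+0 mod 2 = 1
  c[3] = d·G[:,3] = (11011100110)·(01110001111) mod 2 = 0+1+0+1+0+0+0+0+1+1+0 mod 2 = 0
  c[4] = d·G[:,4] = (11011100110)·(01000000000) mod 2 = 0+1+0+0+0+0+0+0+0+0+0 mod 2 = 1
  c[5] = d·G[:,5] = (11011100110)·(00100000000) mod 2 = 0+0+0+0+0+0+0+0+0+0+0 mod 2 = 0
  c[6] = d·G[:,6] = (11011100110)·(00010000000) mod 2 = 0+0+0+1+0+0+0+0+0+0+0 mod 2 = 1
  c[7] = d·G[:,7] = (11011100110)·(00001111111) mod 2 = 0+0+0+0+1+1+0+0+1+1+0 mod 2 = 0
  c[8] = d·G[:,8] = (11011100110)·(00001000000) mod 2 = 0+0+0+0+1+0+0+0+0+0+0 mod 2 = 1
  c[9] = d·G[:,9] = (11011100110)·(00000100000) mod 2 = 0+0+0+0+0+1+0+0+0+0+0 mod 2 = 1
  c[10] = d·G[:,10] = (11011100110)·(00000010000) mod 2 = 0+0+0+0+0+0+0+0+0+0+0 mod 2 = 0
  c[11] = d·G[:,11] = (11011100110)·(00000001000) mod 2 = 0+0+0+0+0+0+0+0+0+0+0 mod 2 = 0
  c[12] = d·G[:,12] = (11011100110)·(00000000100) mod 2 = 0+0+0+0+0+0+0+0+1+0+0 mod 2 = 1
  c[13] = d·G[:,13] = (11011100110)·(00000000010) mod 2 = 0+0+0+0+0+0+0+0+0+1+0 mod 2 = 1
  c[14] = d·G[:,14] = (11011100110)·(00000000001) mod 2 = 0+0+0+0+0+0+0+0+0+0+0 mod 2 = 0
Codeword = 101010101100110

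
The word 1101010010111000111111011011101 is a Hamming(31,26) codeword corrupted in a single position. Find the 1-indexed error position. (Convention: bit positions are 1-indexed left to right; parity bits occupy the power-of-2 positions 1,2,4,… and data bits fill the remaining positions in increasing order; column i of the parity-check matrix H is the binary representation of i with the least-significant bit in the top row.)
Syndrome s = H · r^T (mod 2), r = 1101010010111000111111011011101:
  s[0] = (1010101010101010101010101010101)·(1101010010111000111111011011101) mod 2 = 1+0+0+0+0+0+0+0+1+0+1+0+1+0+0+0+1+0+1+0+1+0+0+0+1+0+1+0+1+0+1 mod 2 = 1
  s[1] = (0110011001100110011001100110011)·(1101010010111000111111011011101) mod 2 = 0+1+0+0+0+1+0+0+0+0+1+0+0+0+0+0+0+1+1+0+0+1+0+0+0+0+1+0+0+0+1 mod 2 = 0
  s[2] = (0001111000011110000111100001111)·(1101010010111000111111011011101) mod 2 = 0+0+0+1+0+1+0+0+0+0+0+1+1+0+0+0+0+0+0+1+1+1+0+0+0+0+0+1+1+0+1 mod 2 = 0
  s[3] = (0000000111111110000000011111111)·(1101010010111000111111011011101) mod 2 = 0+0+0+0+0+0+0+0+1+0+1+1+1+0+0+0+0+0+0+0+0+0+0+1+1+0+1+1+1+0+1 mod 2 = 0
  s[4] = (0000000000000001111111111111111)·(1101010010111000111111011011101) mod 2 = 0+0+0+0+0+0+0+0+0+0+0+0+0+0+0+0+1+1+1+1+1+1+0+1+1+0+1+1+1+0+1 mod 2 = 0
Syndrome = 10000
Column i of H is the binary representation of i, so the syndrome is the binary index of the flipped bit.
Read s = 10000 with s[0] as LSB: 1·2^0 + 0·2^1 + 0·2^2 + 0·2^3 + 0·2^4 = 1.
Error is at bit position 1.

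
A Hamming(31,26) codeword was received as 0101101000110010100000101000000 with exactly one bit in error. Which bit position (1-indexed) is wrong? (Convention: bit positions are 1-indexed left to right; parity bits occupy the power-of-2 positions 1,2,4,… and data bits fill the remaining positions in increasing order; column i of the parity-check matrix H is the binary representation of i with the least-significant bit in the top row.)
Syndrome s = H · r^T (mod 2), r = 0101101000110010100000101000000:
  s[0] = (1010101010101010101010101010101)·(0101101000110010100000101000000) mod 2 = 0+0+0+0+1+0+1+0+0+0+1+0+0+0+1+0+1+0+0+0+0+0+1+0+1+0+0+0+0+0+0 mod 2 = 1
  s[1] = (0110011001100110011001100110011)·(0101101000110010100000101000000) mod 2 = 0+1+0+0+0+0+1+0+0+0+1+0+0+0+1+0+0+0+0+0+0+0+1+0+0+0+0+0+0+0+0 mod 2 = 1
  s[2] = (0001111000011110000111100001111)·(0101101000110010100000101000000) mod 2 = 0+0+0+1+1+0+1+0+0+0+0+1+0+0+1+0+0+0+0+0+0+0+1+0+0+0+0+0+0+0+0 mod 2 = 0
  s[3] = (0000000111111110000000011111111)·(0101101000110010100000101000000) mod 2 = 0+0+0+0+0+0+0+0+0+0+1+1+0+0+1+0+0+0+0+0+0+0+0+0+1+0+0+0+0+0+0 mod 2 = 0
  s[4] = (0000000000000001111111111111111)·(0101101000110010100000101000000) mod 2 = 0+0+0+0+0+0+0+0+0+0+0+0+0+0+0+0+1+0+0+0+0+0+1+0+1+0+0+0+0+0+0 mod 2 = 1
Syndrome = 11001
Column i of H is the binary representation of i, so the syndrome is the binary index of the flipped bit.
Read s = 11001 with s[0] as LSB: 1·2^0 + 1·2^1 + 0·2^2 + 0·2^3 + 1·2^4 = 19.
Error is at bit position 19.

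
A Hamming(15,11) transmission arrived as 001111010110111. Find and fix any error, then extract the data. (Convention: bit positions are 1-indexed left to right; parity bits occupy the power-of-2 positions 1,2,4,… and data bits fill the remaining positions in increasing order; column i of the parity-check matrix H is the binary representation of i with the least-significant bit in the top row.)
Syndrome s = H · r^T (mod 2), r = 001111010110111:
  s[0] = (101010101010101)·(001111010110111) mod 2 = 0+0+1+0+1+0+0+0+0+0+1+0+1+0+1 mod 2 = 1
  s[1] = (011001100110011)·(001111010110111) mod 2 = 0+0+1+0+0+1+0+0+0+1+1+0+0+1+1 mod 2 = 0
  s[2] = (000111100001111)·(001111010110111) mod 2 = 0+0+0+1+1+1+0+0+0+0+0+0+1+1+1 mod 2 = 0
  s[3] = (000000011111111)·(001111010110111) mod 2 = 0+0+0+0+0+0+0+1+0+1+1+0+1+1+1 mod 2 = 0
Syndrome = 1000
Column 1 of H equals this syndrome → error at bit 1 (1-indexed).
Flip bit 1: 001111010110111 → 101111010110111
Extract data bits at positions {3,5,6,7,9,10,11,12,13,14,15}: 11100110111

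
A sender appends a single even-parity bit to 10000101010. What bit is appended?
Sum of data bits: 1+0+0+0+0+1+0+1+0+1+0 = 4.
4 mod 2 = 0, so parity bit = 0.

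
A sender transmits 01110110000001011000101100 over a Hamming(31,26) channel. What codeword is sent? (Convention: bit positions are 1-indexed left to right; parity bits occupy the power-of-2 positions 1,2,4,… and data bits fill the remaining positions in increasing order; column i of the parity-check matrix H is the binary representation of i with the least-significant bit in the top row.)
Codeword c = d · G (mod 2), d = 01110110000001011000101100:
  c[0] = d·G[:,0] = (01110110000001011000101100)·(11011010101101010101010101) mod 2 = 0+1+0+1+0+0+1+0+0+0+0+0+0+1+0+1+0+0+0+0+0+0+0+1+0+0 mod 2 = 0
  c[1] = d·G[:,1] = (01110110000001011000101100)·(10110110011011001100110011) mod 2 = 0+0+1+1+0+1+1+0+0+0+0+0+0+1+0+0+1+0+0+0+1+0+0+0+0+0 mod 2 = 1
  c[2] = d·G[:,2] = (01110110000001011000101100)·(10000000000000000000000000) mod 2 = 0+0+0+0+0+0+0+0+0+0+0+0+0+0+0+0+0+0+0+0+0+0+0+0+0+0 mod 2 = 0
  c[3] = d·G[:,3] = (01110110000001011000101100)·(01110001111000111100001111) mod 2 = 0+1+1+1+0+0+0+0+0+0+0+0+0+0+0+1+1+0+0+0+0+0+1+1+0+0 mod 2 = 1
  c[4] = d·G[:,4] = (01110110000001011000101100)·(01000000000000000000000000) mod 2 = 0+1+0+0+0+0+0+0+0+0+0+0+0+0+0+0+0+0+0+0+0+0+0+0+0+0 mod 2 = 1
  c[5] = d·G[:,5] = (01110110000001011000101100)·(00100000000000000000000000) mod 2 = 0+0+1+0+0+0+0+0+0+0+0+0+0+0+0+0+0+0+0+0+0+0+0+0+0+0 mod 2 = 1
  c[6] = d·G[:,6] = (01110110000001011000101100)·(00010000000000000000000000) mod 2 = 0+0+0+1+0+0+0+0+0+0+0+0+0+0+0+0+0+0+0+0+0+0+0+0+0+0 mod 2 = 1
  c[7] = d·G[:,7] = (01110110000001011000101100)·(00001111111000000011111111) mod 2 = 0+0+0+0+0+1+1+0+0+0+0+0+0+0+0+0+0+0+0+0+1+0+1+1+0+0 mod 2 = 1
  c[8] = d·G[:,8] = (01110110000001011000101100)·(00001000000000000000000000) mod 2 = 0+0+0+0+0+0+0+0+0+0+0+0+0+0+0+0+0+0+0+0+0+0+0+0+0+0 mod 2 = 0
  c[9] = d·G[:,9] = (01110110000001011000101100)·(00000100000000000000000000) mod 2 = 0+0+0+0+0+1+0+0+0+0+0+0+0+0+0+0+0+0+0+0+0+0+0+0+0+0 mod 2 = 1
  c[10] = d·G[:,10] = (01110110000001011000101100)·(00000010000000000000000000) mod 2 = 0+0+0+0+0+0+1+0+0+0+0+0+0+0+0+0+0+0+0+0+0+0+0+0+0+0 mod 2 = 1
  c[11] = d·G[:,11] = (01110110000001011000101100)·(00000001000000000000000000) mod 2 = 0+0+0+0+0+0+0+0+0+0+0+0+0+0+0+0+0+0+0+0+0+0+0+0+0+0 mod 2 = 0
  c[12] = d·G[:,12] = (01110110000001011000101100)·(00000000100000000000000000) mod 2 = 0+0+0+0+0+0+0+0+0+0+0+0+0+0+0+0+0+0+0+0+0+0+0+0+0+0 mod 2 = 0
  c[13] = d·G[:,13] = (01110110000001011000101100)·(00000000010000000000000000) mod 2 = 0+0+0+0+0+0+0+0+0+0+0+0+0+0+0+0+0+0+0+0+0+0+0+0+0+0 mod 2 = 0
  c[14] = d·G[:,14] = (01110110000001011000101100)·(00000000001000000000000000) mod 2 = 0+0+0+0+0+0+0+0+0+0+0+0+0+0+0+0+0+0+0+0+0+0+0+0+0+0 mod 2 = 0
  c[15] = d·G[:,15] = (01110110000001011000101100)·(00000000000111111111111111) mod 2 = 0+0+0+0+0+0+0+0+0+0+0+0+0+1+0+1+1+0+0+0+1+0+1+1+0+0 mod 2 = 0
  c[16] = d·G[:,16] = (01110110000001011000101100)·(00000000000100000000000000) mod 2 = 0+0+0+0+0+0+0+0+0+0+0+0+0+0+0+0+0+0+0+0+0+0+0+0+0+0 mod 2 = 0
  c[17] = d·G[:,17] = (01110110000001011000101100)·(00000000000010000000000000) mod 2 = 0+0+0+0+0+0+0+0+0+0+0+0+0+0+0+0+0+0+0+0+0+0+0+0+0+0 mod 2 = 0
  c[18] = d·G[:,18] = (01110110000001011000101100)·(00000000000001000000000000) mod 2 = 0+0+0+0+0+0+0+0+0+0+0+0+0+1+0+0+0+0+0+0+0+0+0+0+0+0 mod 2 = 1
  c[19] = d·G[:,19] = (01110110000001011000101100)·(00000000000000100000000000) mod 2 = 0+0+0+0+0+0+0+0+0+0+0+0+0+0+0+0+0+0+0+0+0+0+0+0+0+0 mod 2 = 0
  c[20] = d·G[:,20] = (01110110000001011000101100)·(00000000000000010000000000) mod 2 = 0+0+0+0+0+0+0+0+0+0+0+0+0+0+0+1+0+0+0+0+0+0+0+0+0+0 mod 2 = 1
  c[21] = d·G[:,21] = (01110110000001011000101100)·(00000000000000001000000000) mod 2 = 0+0+0+0+0+0+0+0+0+0+0+0+0+0+0+0+1+0+0+0+0+0+0+0+0+0 mod 2 = 1
  c[22] = d·G[:,22] = (01110110000001011000101100)·(00000000000000000100000000) mod 2 = 0+0+0+0+0+0+0+0+0+0+0+0+0+0+0+0+0+0+0+0+0+0+0+0+0+0 mod 2 = 0
  c[23] = d·G[:,23] = (01110110000001011000101100)·(00000000000000000010000000) mod 2 = 0+0+0+0+0+0+0+0+0+0+0+0+0+0+0+0+0+0+0+0+0+0+0+0+0+0 mod 2 = 0
  c[24] = d·G[:,24] = (01110110000001011000101100)·(00000000000000000001000000) mod 2 = 0+0+0+0+0+0+0+0+0+0+0+0+0+0+0+0+0+0+0+0+0+0+0+0+0+0 mod 2 = 0
  c[25] = d·G[:,25] = (01110110000001011000101100)·(00000000000000000000100000) mod 2 = 0+0+0+0+0+0+0+0+0+0+0+0+0+0+0+0+0+0+0+0+1+0+0+0+0+0 mod 2 = 1
  c[26] = d·G[:,26] = (01110110000001011000101100)·(00000000000000000000010000) mod 2 = 0+0+0+0+0+0+0+0+0+0+0+0+0+0+0+0+0+0+0+0+0+0+0+0+0+0 mod 2 = 0
  c[27] = d·G[:,27] = (01110110000001011000101100)·(00000000000000000000001000) mod 2 = 0+0+0+0+0+0+0+0+0+0+0+0+0+0+0+0+0+0+0+0+0+0+1+0+0+0 mod 2 = 1
  c[28] = d·G[:,28] = (01110110000001011000101100)·(00000000000000000000000100) mod 2 = 0+0+0+0+0+0+0+0+0+0+0+0+0+0+0+0+0+0+0+0+0+0+0+1+0+0 mod 2 = 1
  c[29] = d·G[:,29] = (01110110000001011000101100)·(00000000000000000000000010) mod 2 = 0+0+0+0+0+0+0+0+0+0+0+0+0+0+0+0+0+0+0+0+0+0+0+0+0+0 mod 2 = 0
  c[30] = d·G[:,30] = (01110110000001011000101100)·(00000000000000000000000001) mod 2 = 0+0+0+0+0+0+0+0+0+0+0+0+0+0+0+0+0+0+0+0+0+0+0+0+0+0 mod 2 = 0
Codeword = 0101111101100000001011000101100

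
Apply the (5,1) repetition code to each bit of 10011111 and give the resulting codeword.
Repeat each bit 5× and concatenate:
1→11111  0→00000  0→00000  1→11111  1→11111  1→11111  1→11111  1→11111
Codeword = 1111100000000001111111111111111111111111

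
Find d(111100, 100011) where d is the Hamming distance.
XOR = 011111, count of 1s = 5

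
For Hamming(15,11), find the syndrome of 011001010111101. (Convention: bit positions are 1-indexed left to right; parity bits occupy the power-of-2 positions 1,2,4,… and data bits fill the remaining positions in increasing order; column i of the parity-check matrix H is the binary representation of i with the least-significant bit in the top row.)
Syndrome s = H · r^T (mod 2), r = 011001010111101:
  s[0] = (101010101010101)·(011001010111101) mod 2 = 0+0+1+0+0+0+0+0+0+0+1+0+1+0+1 mod 2 = 0
  s[1] = (011001100110011)·(011001010111101) mod 2 = 0+1+1+0+0+1+0+0+0+1+1+0+0+0+1 mod 2 = 0
  s[2] = (000111100001111)·(011001010111101) mod 2 = 0+0+0+0+0+1+0+0+0+0+0+1+1+0+1 mod 2 = 0
  s[3] = (000000011111111)·(011001010111101) mod 2 = 0+0+0+0+0+0+0+1+0+1+1+1+1+0+1 mod 2 = 0
Syndrome = 0000
s = 0: no error detected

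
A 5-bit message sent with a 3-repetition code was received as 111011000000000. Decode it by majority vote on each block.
Split into 3-bit blocks and majority-vote each:
  block 1 = 111: 3 ones, 0 zeros → 1
  block 2 = 011: 2 ones, 1 zeros → 1
  block 3 = 000: 0 ones, 3 zeros → 0
  block 4 = 000: 0 ones, 3 zeros → 0
  block 5 = 000: 0 ones, 3 zeros → 0
Decoded = 11000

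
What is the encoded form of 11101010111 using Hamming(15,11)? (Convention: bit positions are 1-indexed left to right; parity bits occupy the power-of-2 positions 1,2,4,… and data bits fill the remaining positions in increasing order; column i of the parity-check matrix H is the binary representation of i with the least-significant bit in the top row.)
Codeword c = d · G (mod 2), d = 11101010111:
  c[0] = d·G[:,0] = (11101010111)·(11011010101) mod 2 = 1+1+0+0+1+0+1+0+1+0+1 mod 2 = 0
  c[1] = d·G[:,1] = (11101010111)·(10110110011) mod 2 = 1+0+1+0+0+0+1+0+0+1+1 mod 2 = 1
  c[2] = d·G[:,2] = (11101010111)·(10000000000) mod 2 = 1+0+0+0+0+0+0+0+0+0+0 mod 2 = 1
  c[3] = d·G[:,3] = (11101010111)·(01110001111) mod 2 = 0+1+1+0+0+0+0+0+1+1+1 mod 2 = 1
  c[4] = d·G[:,4] = (11101010111)·(01000000000) mod 2 = 0+1+0+0+0+0+0+0+0+0+0 mod 2 = 1
  c[5] = d·G[:,5] = (11101010111)·(00100000000) mod 2 = 0+0+1+0+0+0+0+0+0+0+0 mod 2 = 1
  c[6] = d·G[:,6] = (11101010111)·(00010000000) mod 2 = 0+0+0+0+0+0+0+0+0+0+0 mod 2 = 0
  c[7] = d·G[:,7] = (11101010111)·(00001111111) mod 2 = 0+0+0+0+1+0+1+0+1+1+1 mod 2 = 1
  c[8] = d·G[:,8] = (11101010111)·(00001000000) mod 2 = 0+0+0+0+1+0+0+0+0+0+0 mod 2 = 1
  c[9] = d·G[:,9] = (11101010111)·(00000100000) mod 2 = 0+0+0+0+0+0+0+0+0+0+0 mod 2 = 0
  c[10] = d·G[:,10] = (11101010111)·(00000010000) mod 2 = 0+0+0+0+0+0+1+0+0+0+0 mod 2 = 1
  c[11] = d·G[:,11] = (11101010111)·(00000001000) mod 2 = 0+0+0+0+0+0+0+0+0+0+0 mod 2 = 0
  c[12] = d·G[:,12] = (11101010111)·(00000000100) mod 2 = 0+0+0+0+0+0+0+0+1+0+0 mod 2 = 1
  c[13] = d·G[:,13] = (11101010111)·(00000000010) mod 2 = 0+0+0+0+0+0+0+0+0+1+0 mod 2 = 1
  c[14] = d·G[:,14] = (11101010111)·(00000000001) mod 2 = 0+0+0+0+0+0+0+0+0+0+1 mod 2 = 1
Codeword = 011111011010111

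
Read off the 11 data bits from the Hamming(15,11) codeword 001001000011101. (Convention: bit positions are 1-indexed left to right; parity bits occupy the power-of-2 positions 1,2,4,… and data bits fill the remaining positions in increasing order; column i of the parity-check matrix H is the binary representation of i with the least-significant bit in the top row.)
Parity bits occupy power-of-2 positions; data bits are at positions {3,5,6,7,9,10,11,12,13,14,15} (1-indexed).
Extract: c[3]=1 c[5]=0 c[6]=1 c[7]=0 c[9]=0 c[10]=0 c[11]=1 c[12]=1 c[13]=1 c[14]=0 c[15]=1
Data = 10100011101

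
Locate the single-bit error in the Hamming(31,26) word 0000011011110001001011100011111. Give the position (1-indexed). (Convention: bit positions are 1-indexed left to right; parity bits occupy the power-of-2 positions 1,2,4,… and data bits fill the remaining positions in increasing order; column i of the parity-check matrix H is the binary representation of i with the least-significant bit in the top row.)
Syndrome s = H · r^T (mod 2), r = 0000011011110001001011100011111:
  s[0] = (1010101010101010101010101010101)·(0000011011110001001011100011111) mod 2 = 0+0+0+0+0+0+1+0+1+0+1+0+0+0+0+0+0+0+1+0+1+0+1+0+0+0+1+0+1+0+1 mod 2 = 1
  s[1] = (0110011001100110011001100110011)·(0000011011110001001011100011111) mod 2 = 0+0+0+0+0+1+1+0+0+1+1+0+0+0+0+0+0+0+1+0+0+1+1+0+0+0+1+0+0+1+1 mod 2 = 0
  s[2] = (0001111000011110000111100001111)·(0000011011110001001011100011111) mod 2 = 0+0+0+0+0+1+1+0+0+0+0+1+0+0+0+0+0+0+0+0+1+1+1+0+0+0+0+1+1+1+1 mod 2 = 0
  s[3] = (0000000111111110000000011111111)·(0000011011110001001011100011111) mod 2 = 0+0+0+0+0+0+0+0+1+1+1+1+0+0+0+0+0+0+0+0+0+0+0+0+0+0+1+1+1+1+1 mod 2 = 1
  s[4] = (0000000000000001111111111111111)·(0000011011110001001011100011111) mod 2 = 0+0+0+0+0+0+0+0+0+0+0+0+0+0+0+1+0+0+1+0+1+1+1+0+0+0+1+1+1+1+1 mod 2 = 0
Syndrome = 10010
Column i of H is the binary representation of i, so the syndrome is the binary index of the flipped bit.
Read s = 10010 with s[0] as LSB: 1·2^0 + 0·2^1 + 0·2^2 + 1·2^3 + 0·2^4 = 9.
Error is at bit position 9.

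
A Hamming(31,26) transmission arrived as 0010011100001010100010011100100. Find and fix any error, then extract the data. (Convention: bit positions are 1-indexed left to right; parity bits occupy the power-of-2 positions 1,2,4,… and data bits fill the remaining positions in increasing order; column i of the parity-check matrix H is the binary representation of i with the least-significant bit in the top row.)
Syndrome s = H · r^T (mod 2), r = 0010011100001010100010011100100:
  s[0] = (1010101010101010101010101010101)·(0010011100001010100010011100100) mod 2 = 0+0+1+0+0+0+1+0+0+0+0+0+1+0+1+0+1+0+0+0+1+0+0+0+1+0+0+0+1+0+0 mod 2 = 0
  s[1] = (0110011001100110011001100110011)·(0010011100001010100010011100100) mod 2 = 0+0+1+0+0+1+1+0+0+0+0+0+0+0+1+0+0+0+0+0+0+0+0+0+0+1+0+0+0+0+0 mod 2 = 1
  s[2] = (0001111000011110000111100001111)·(0010011100001010100010011100100) mod 2 = 0+0+0+0+0+1+1+0+0+0+0+0+1+0+1+0+0+0+0+0+1+0+0+0+0+0+0+0+1+0+0 mod 2 = 0
  s[3] = (0000000111111110000000011111111)·(0010011100001010100010011100100) mod 2 = 0+0+0+0+0+0+0+1+0+0+0+0+1+0+1+0+0+0+0+0+0+0+0+1+1+1+0+0+1+0+0 mod 2 = 1
  s[4] = (0000000000000001111111111111111)·(0010011100001010100010011100100) mod 2 = 0+0+0+0+0+0+0+0+0+0+0+0+0+0+0+0+1+0+0+0+1+0+0+1+1+1+0+0+1+0+0 mod 2 = 0
Syndrome = 01010
Column 10 of H equals this syndrome → error at bit 10 (1-indexed).
Flip bit 10: 0010011100001010100010011100100 → 0010011101001010100010011100100
Extract data bits at positions {3,5,6,7,9,10,11,12,13,14,15,17,18,19,20,21,22,23,24,25,26,27,28,29,30,31}: 10110100101100010011100100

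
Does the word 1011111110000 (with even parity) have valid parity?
Sum of all bits: 1+0+1+1+1+1+1+1+1+0+0+0+0 = 8; 8 mod 2 = 0. Result is 0 → valid parity.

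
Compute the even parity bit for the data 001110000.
Sum of data bits: 0+0+1+1+1+0+0+0+0 = 3.
3 mod 2 = 1, so parity bit = 1.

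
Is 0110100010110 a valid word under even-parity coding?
Sum of all bits: 0+1+1+0+1+0+0+0+1+0+1+1+0 = 6; 6 mod 2 = 0. Result is 0 → valid parity.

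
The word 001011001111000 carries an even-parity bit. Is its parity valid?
Sum of all bits: 0+0+1+0+1+1+0+0+1+1+1+1+0+0+0 = 7; 7 mod 2 = 1. Result is 1 → parity error detected.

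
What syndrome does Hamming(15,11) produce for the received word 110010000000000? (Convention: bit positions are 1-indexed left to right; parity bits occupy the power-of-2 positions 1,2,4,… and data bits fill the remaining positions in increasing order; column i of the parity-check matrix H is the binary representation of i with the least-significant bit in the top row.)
Syndrome s = H · r^T (mod 2), r = 110010000000000:
  s[0] = (101010101010101)·(110010000000000) mod 2 = 1+0+0+0+1+0+0+0+0+0+0+0+0+0+0 mod 2 = 0
  s[1] = (011001100110011)·(110010000000000) mod 2 = 0+1+0+0+0+0+0+0+0+0+0+0+0+0+0 mod 2 = 1
  s[2] = (000111100001111)·(110010000000000) mod 2 = 0+0+0+0+1+0+0+0+0+0+0+0+0+0+0 mod 2 = 1
  s[3] = (000000011111111)·(110010000000000) mod 2 = 0+0+0+0+0+0+0+0+0+0+0+0+0+0+0 mod 2 = 0
Syndrome = 0110
Non-zero syndrome: error at position 6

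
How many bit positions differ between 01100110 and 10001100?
XOR = 11101010, count of 1s = 5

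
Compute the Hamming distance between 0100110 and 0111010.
XOR = 0011100, count of 1s = 3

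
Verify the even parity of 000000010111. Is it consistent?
Sum of all bits: 0+0+0+0+0+0+0+1+0+1+1+1 = 4; 4 mod 2 = 0. Result is 0 → valid parity.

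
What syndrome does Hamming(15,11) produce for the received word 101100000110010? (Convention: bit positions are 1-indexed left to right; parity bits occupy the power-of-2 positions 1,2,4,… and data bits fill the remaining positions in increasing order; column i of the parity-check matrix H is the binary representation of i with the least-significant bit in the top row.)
Syndrome s = H · r^T (mod 2), r = 101100000110010:
  s[0] = (101010101010101)·(101100000110010) mod 2 = 1+0+1+0+0+0+0+0+0+0+1+0+0+0+0 mod 2 = 1
  s[1] = (011001100110011)·(101100000110010) mod 2 = 0+0+1+0+0+0+0+0+0+1+1+0+0+1+0 mod 2 = 0
  s[2] = (000111100001111)·(101100000110010) mod 2 = 0+0+0+1+0+0+0+0+0+0+0+0+0+1+0 mod 2 = 0
  s[3] = (000000011111111)·(101100000110010) mod 2 = 0+0+0+0+0+0+0+0+0+1+1+0+0+1+0 mod 2 = 1
Syndrome = 1001
Non-zero syndrome: error at position 9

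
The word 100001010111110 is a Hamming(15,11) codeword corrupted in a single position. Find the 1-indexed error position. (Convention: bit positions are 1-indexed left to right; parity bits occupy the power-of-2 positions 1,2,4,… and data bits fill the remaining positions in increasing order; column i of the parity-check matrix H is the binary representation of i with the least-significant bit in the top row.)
Syndrome s = H · r^T (mod 2), r = 100001010111110:
  s[0] = (101010101010101)·(100001010111110) mod 2 = 1+0+0+0+0+0+0+0+0+0+1+0+1+0+0 mod 2 = 1
  s[1] = (011001100110011)·(100001010111110) mod 2 = 0+0+0+0+0+1+0+0+0+1+1+0+0+1+0 mod 2 = 0
  s[2] = (000111100001111)·(100001010111110) mod 2 = 0+0+0+0+0+1+0+0+0+0+0+1+1+1+0 mod 2 = 0
  s[3] = (000000011111111)·(100001010111110) mod 2 = 0+0+0+0+0+0+0+1+0+1+1+1+1+1+0 mod 2 = 0
Syndrome = 1000
Column i of H is the binary representation of i, so the syndrome is the binary index of the flipped bit.
Read s = 1000 with s[0] as LSB: 1·2^0 + 0·2^1 + 0·2^2 + 0·2^3 = 1.
Error is at bit position 1.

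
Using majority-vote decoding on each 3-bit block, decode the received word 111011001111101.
Split into 3-bit blocks and majority-vote each:
  block 1 = 111: 3 ones, 0 zeros → 1
  block 2 = 011: 2 ones, 1 zeros → 1
  block 3 = 001: 1 ones, 2 zeros → 0
  block 4 = 111: 3 ones, 0 zeros → 1
  block 5 = 101: 2 ones, 1 zeros → 1
Decoded = 11011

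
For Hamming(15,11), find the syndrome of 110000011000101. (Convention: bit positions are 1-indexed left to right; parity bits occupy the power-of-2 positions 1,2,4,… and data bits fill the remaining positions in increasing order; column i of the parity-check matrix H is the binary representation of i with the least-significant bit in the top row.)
Syndrome s = H · r^T (mod 2), r = 110000011000101:
  s[0] = (101010101010101)·(110000011000101) mod 2 = 1+0+0+0+0+0+0+0+1+0+0+0+1+0+1 mod 2 = 0
  s[1] = (011001100110011)·(110000011000101) mod 2 = 0+1+0+0+0+0+0+0+0+0+0+0+0+0+1 mod 2 = 0
  s[2] = (000111100001111)·(110000011000101) mod 2 = 0+0+0+0+0+0+0+0+0+0+0+0+1+0+1 mod 2 = 0
  s[3] = (000000011111111)·(110000011000101) mod 2 = 0+0+0+0+0+0+0+1+1+0+0+0+1+0+1 mod 2 = 0
Syndrome = 0000
s = 0: no error detected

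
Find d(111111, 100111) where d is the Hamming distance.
XOR = 011000, count of 1s = 2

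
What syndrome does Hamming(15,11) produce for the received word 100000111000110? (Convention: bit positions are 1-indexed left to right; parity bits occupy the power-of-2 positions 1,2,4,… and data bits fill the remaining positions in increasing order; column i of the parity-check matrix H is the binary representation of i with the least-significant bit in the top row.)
Syndrome s = H · r^T (mod 2), r = 100000111000110:
  s[0] = (101010101010101)·(100000111000110) mod 2 = 1+0+0+0+0+0+1+0+1+0+0+0+1+0+0 mod 2 = 0
  s[1] = (011001100110011)·(100000111000110) mod 2 = 0+0+0+0+0+0+1+0+0+0+0+0+0+1+0 mod 2 = 0
  s[2] = (000111100001111)·(100000111000110) mod 2 = 0+0+0+0+0+0+1+0+0+0+0+0+1+1+0 mod 2 = 1
  s[3] = (000000011111111)·(100000111000110) mod 2 = 0+0+0+0+0+0+0+1+1+0+0+0+1+1+0 mod 2 = 0
Syndrome = 0010
Non-zero syndrome: error at position 4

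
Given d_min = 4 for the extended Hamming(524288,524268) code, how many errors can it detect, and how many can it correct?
Detection only: up to d_min − 1 = 3 errors.
Correction: up to ⌊(d_min − 1)/2⌋ = ⌊3/2⌋ = 1 errors.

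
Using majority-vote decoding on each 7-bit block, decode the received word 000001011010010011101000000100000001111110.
Split into 7-bit blocks and majority-vote each:
  block 1 = 0000010: 1 ones, 6 zeros → 0
  block 2 = 1101001: 4 ones, 3 zeros → 1
  block 3 = 0011101: 4 ones, 3 zeros → 1
  block 4 = 0000001: 1 ones, 6 zeros → 0
  block 5 = 0000000: 0 ones, 7 zeros → 0
  block 6 = 1111110: 6 ones, 1 zeros → 1
Decoded = 011001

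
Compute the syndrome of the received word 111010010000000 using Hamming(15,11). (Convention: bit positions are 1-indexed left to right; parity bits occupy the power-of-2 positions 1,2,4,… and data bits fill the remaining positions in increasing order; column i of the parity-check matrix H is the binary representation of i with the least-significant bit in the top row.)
Syndrome s = H · r^T (mod 2), r = 111010010000000:
  s[0] = (101010101010101)·(111010010000000) mod 2 = 1+0+1+0+1+0+0+0+0+0+0+0+0+0+0 mod 2 = 1
  s[1] = (011001100110011)·(111010010000000) mod 2 = 0+1+1+0+0+0+0+0+0+0+0+0+0+0+0 mod 2 = 0
  s[2] = (000111100001111)·(111010010000000) mod 2 = 0+0+0+0+1+0+0+0+0+0+0+0+0+0+0 mod 2 = 1
  s[3] = (000000011111111)·(111010010000000) mod 2 = 0+0+0+0+0+0+0+1+0+0+0+0+0+0+0 mod 2 = 1
Syndrome = 1011
Non-zero syndrome: error at position 13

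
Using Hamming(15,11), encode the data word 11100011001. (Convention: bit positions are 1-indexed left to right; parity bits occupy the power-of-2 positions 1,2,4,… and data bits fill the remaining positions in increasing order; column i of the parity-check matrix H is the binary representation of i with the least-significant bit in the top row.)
Codeword c = d · G (mod 2), d = 11100011001:
  c[0] = d·G[:,0] = (11100011001)·(11011010101) mod 2 = 1+1+0+0+0+0+1+0+0+0+1 mod 2 = 0
  c[1] = d·G[:,1] = (11100011001)·(10110110011) mod 2 = 1+0+1+0+0+0+1+0+0+0+1 mod 2 = 0
  c[2] = d·G[:,2] = (11100011001)·(10000000000) mod 2 = 1+0+0+0+0+0+0+0+0+0+0 mod 2 = 1
  c[3] = d·G[:,3] = (11100011001)·(01110001111) mod 2 = 0+1+1+0+0+0+0+1+0+0+1 mod 2 = 0
  c[4] = d·G[:,4] = (11100011001)·(01000000000) mod 2 = 0+1+0+0+0+0+0+0+0+0+0 mod 2 = 1
  c[5] = d·G[:,5] = (11100011001)·(00100000000) mod 2 = 0+0+1+0+0+0+0+0+0+0+0 mod 2 = 1
  c[6] = d·G[:,6] = (11100011001)·(00010000000) mod 2 = 0+0+0+0+0+0+0+0+0+0+0 mod 2 = 0
  c[7] = d·G[:,7] = (11100011001)·(00001111111) mod 2 = 0+0+0+0+0+0+1+1+0+0+1 mod 2 = 1
  c[8] = d·G[:,8] = (11100011001)·(00001000000) mod 2 = 0+0+0+0+0+0+0+0+0+0+0 mod 2 = 0
  c[9] = d·G[:,9] = (11100011001)·(00000100000) mod 2 = 0+0+0+0+0+0+0+0+0+0+0 mod 2 = 0
  c[10] = d·G[:,10] = (11100011001)·(00000010000) mod 2 = 0+0+0+0+0+0+1+0+0+0+0 mod 2 = 1
  c[11] = d·G[:,11] = (11100011001)·(00000001000) mod 2 = 0+0+0+0+0+0+0+1+0+0+0 mod 2 = 1
  c[12] = d·G[:,12] = (11100011001)·(00000000100) mod 2 = 0+0+0+0+0+0+0+0+0+0+0 mod 2 = 0
  c[13] = d·G[:,13] = (11100011001)·(00000000010) mod 2 = 0+0+0+0+0+0+0+0+0+0+0 mod 2 = 0
  c[14] = d·G[:,14] = (11100011001)·(00000000001) mod 2 = 0+0+0+0+0+0+0+0+0+0+1 mod 2 = 1
Codeword = 001011010011001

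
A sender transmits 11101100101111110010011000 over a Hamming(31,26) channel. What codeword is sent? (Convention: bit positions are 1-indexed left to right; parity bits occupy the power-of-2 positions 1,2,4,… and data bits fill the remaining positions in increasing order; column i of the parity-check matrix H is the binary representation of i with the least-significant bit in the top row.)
Codeword c = d · G (mod 2), d = 11101100101111110010011000:
  c[0] = d·G[:,0] = (11101100101111110010011000)·(11011010101101010101010101) mod 2 = 1+1+0+0+1+0+0+0+1+0+1+1+0+1+0+1+0+0+0+0+0+1+0+0+0+0 mod 2 = 1
  c[1] = d·G[:,1] = (11101100101111110010011000)·(10110110011011001100110011) mod 2 = 1+0+1+0+0+1+0+0+0+0+1+0+1+1+0+0+0+0+0+0+0+1+0+0+0+0 mod 2 = 1
  c[2] = d·G[:,2] = (11101100101111110010011000)·(10000000000000000000000000) mod 2 = 1+0+0+0+0+0+0+0+0+0+0+0+0+0+0+0+0+0+0+0+0+0+0+0+0+0 mod 2 = 1
  c[3] = d·G[:,3] = (11101100101111110010011000)·(01110001111000111100001111) mod 2 = 0+1+1+0+0+0+0+0+1+0+1+0+0+0+1+1+0+0+0+0+0+0+1+0+0+0 mod 2 = 1
  c[4] = d·G[:,4] = (11101100101111110010011000)·(01000000000000000000000000) mod 2 = 0+1+0+0+0+0+0+0+0+0+0+0+0+0+0+0+0+0+0+0+0+0+0+0+0+0 mod 2 = 1
  c[5] = d·G[:,5] = (11101100101111110010011000)·(00100000000000000000000000) mod 2 = 0+0+1+0+0+0+0+0+0+0+0+0+0+0+0+0+0+0+0+0+0+0+0+0+0+0 mod 2 = 1
  c[6] = d·G[:,6] = (11101100101111110010011000)·(00010000000000000000000000) mod 2 = 0+0+0+0+0+0+0+0+0+0+0+0+0+0+0+0+0+0+0+0+0+0+0+0+0+0 mod 2 = 0
  c[7] = d·G[:,7] = (11101100101111110010011000)·(00001111111000000011111111) mod 2 = 0+0+0+0+1+1+0+0+1+0+1+0+0+0+0+0+0+0+1+0+0+1+1+0+0+0 mod 2 = 1
  c[8] = d·G[:,8] = (11101100101111110010011000)·(00001000000000000000000000) mod 2 = 0+0+0+0+1+0+0+0+0+0+0+0+0+0+0+0+0+0+0+0+0+0+0+0+0+0 mod 2 = 1
  c[9] = d·G[:,9] = (11101100101111110010011000)·(00000100000000000000000000) mod 2 = 0+0+0+0+0+1+0+0+0+0+0+0+0+0+0+0+0+0+0+0+0+0+0+0+0+0 mod 2 = 1
  c[10] = d·G[:,10] = (11101100101111110010011000)·(00000010000000000000000000) mod 2 = 0+0+0+0+0+0+0+0+0+0+0+0+0+0+0+0+0+0+0+0+0+0+0+0+0+0 mod 2 = 0
  c[11] = d·G[:,11] = (11101100101111110010011000)·(00000001000000000000000000) mod 2 = 0+0+0+0+0+0+0+0+0+0+0+0+0+0+0+0+0+0+0+0+0+0+0+0+0+0 mod 2 = 0
  c[12] = d·G[:,12] = (11101100101111110010011000)·(00000000100000000000000000) mod 2 = 0+0+0+0+0+0+0+0+1+0+0+0+0+0+0+0+0+0+0+0+0+0+0+0+0+0 mod 2 = 1
  c[13] = d·G[:,13] = (11101100101111110010011000)·(00000000010000000000000000) mod 2 = 0+0+0+0+0+0+0+0+0+0+0+0+0+0+0+0+0+0+0+0+0+0+0+0+0+0 mod 2 = 0
  c[14] = d·G[:,14] = (11101100101111110010011000)·(00000000001000000000000000) mod 2 = 0+0+0+0+0+0+0+0+0+0+1+0+0+0+0+0+0+0+0+0+0+0+0+0+0+0 mod 2 = 1
  c[15] = d·G[:,15] = (11101100101111110010011000)·(00000000000111111111111111) mod 2 = 0+0+0+0+0+0+0+0+0+0+0+1+1+1+1+1+0+0+1+0+0+1+1+0+0+0 mod 2 = 0
  c[16] = d·G[:,16] = (11101100101111110010011000)·(00000000000100000000000000) mod 2 = 0+0+0+0+0+0+0+0+0+0+0+1+0+0+0+0+0+0+0+0+0+0+0+0+0+0 mod 2 = 1
  c[17] = d·G[:,17] = (11101100101111110010011000)·(00000000000010000000000000) mod 2 = 0+0+0+0+0+0+0+0+0+0+0+0+1+0+0+0+0+0+0+0+0+0+0+0+0+0 mod 2 = 1
  c[18] = d·G[:,18] = (11101100101111110010011000)·(00000000000001000000000000) mod 2 = 0+0+0+0+0+0+0+0+0+0+0+0+0+1+0+0+0+0+0+0+0+0+0+0+0+0 mod 2 = 1
  c[19] = d·G[:,19] = (11101100101111110010011000)·(00000000000000100000000000) mod 2 = 0+0+0+0+0+0+0+0+0+0+0+0+0+0+1+0+0+0+0+0+0+0+0+0+0+0 mod 2 = 1
  c[20] = d·G[:,20] = (11101100101111110010011000)·(00000000000000010000000000) mod 2 = 0+0+0+0+0+0+0+0+0+0+0+0+0+0+0+1+0+0+0+0+0+0+0+0+0+0 mod 2 = 1
  c[21] = d·G[:,21] = (11101100101111110010011000)·(00000000000000001000000000) mod 2 = 0+0+0+0+0+0+0+0+0+0+0+0+0+0+0+0+0+0+0+0+0+0+0+0+0+0 mod 2 = 0
  c[22] = d·G[:,22] = (11101100101111110010011000)·(00000000000000000100000000) mod 2 = 0+0+0+0+0+0+0+0+0+0+0+0+0+0+0+0+0+0+0+0+0+0+0+0+0+0 mod 2 = 0
  c[23] = d·G[:,23] = (11101100101111110010011000)·(00000000000000000010000000) mod 2 = 0+0+0+0+0+0+0+0+0+0+0+0+0+0+0+0+0+0+1+0+0+0+0+0+0+0 mod 2 = 1
  c[24] = d·G[:,24] = (11101100101111110010011000)·(00000000000000000001000000) mod 2 = 0+0+0+0+0+0+0+0+0+0+0+0+0+0+0+0+0+0+0+0+0+0+0+0+0+0 mod 2 = 0
  c[25] = d·G[:,25] = (11101100101111110010011000)·(00000000000000000000100000) mod 2 = 0+0+0+0+0+0+0+0+0+0+0+0+0+0+0+0+0+0+0+0+0+0+0+0+0+0 mod 2 = 0
  c[26] = d·G[:,26] = (11101100101111110010011000)·(00000000000000000000010000) mod 2 = 0+0+0+0+0+0+0+0+0+0+0+0+0+0+0+0+0+0+0+0+0+1+0+0+0+0 mod 2 = 1
  c[27] = d·G[:,27] = (11101100101111110010011000)·(00000000000000000000001000) mod 2 = 0+0+0+0+0+0+0+0+0+0+0+0+0+0+0+0+0+0+0+0+0+0+1+0+0+0 mod 2 = 1
  c[28] = d·G[:,28] = (11101100101111110010011000)·(00000000000000000000000100) mod 2 = 0+0+0+0+0+0+0+0+0+0+0+0+0+0+0+0+0+0+0+0+0+0+0+0+0+0 mod 2 = 0
  c[29] = d·G[:,29] = (11101100101111110010011000)·(00000000000000000000000010) mod 2 = 0+0+0+0+0+0+0+0+0+0+0+0+0+0+0+0+0+0+0+0+0+0+0+0+0+0 mod 2 = 0
  c[30] = d·G[:,30] = (11101100101111110010011000)·(00000000000000000000000001) mod 2 = 0+0+0+0+0+0+0+0+0+0+0+0+0+0+0+0+0+0+0+0+0+0+0+0+0+0 mod 2 = 0
Codeword = 1111110111001010111110010011000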